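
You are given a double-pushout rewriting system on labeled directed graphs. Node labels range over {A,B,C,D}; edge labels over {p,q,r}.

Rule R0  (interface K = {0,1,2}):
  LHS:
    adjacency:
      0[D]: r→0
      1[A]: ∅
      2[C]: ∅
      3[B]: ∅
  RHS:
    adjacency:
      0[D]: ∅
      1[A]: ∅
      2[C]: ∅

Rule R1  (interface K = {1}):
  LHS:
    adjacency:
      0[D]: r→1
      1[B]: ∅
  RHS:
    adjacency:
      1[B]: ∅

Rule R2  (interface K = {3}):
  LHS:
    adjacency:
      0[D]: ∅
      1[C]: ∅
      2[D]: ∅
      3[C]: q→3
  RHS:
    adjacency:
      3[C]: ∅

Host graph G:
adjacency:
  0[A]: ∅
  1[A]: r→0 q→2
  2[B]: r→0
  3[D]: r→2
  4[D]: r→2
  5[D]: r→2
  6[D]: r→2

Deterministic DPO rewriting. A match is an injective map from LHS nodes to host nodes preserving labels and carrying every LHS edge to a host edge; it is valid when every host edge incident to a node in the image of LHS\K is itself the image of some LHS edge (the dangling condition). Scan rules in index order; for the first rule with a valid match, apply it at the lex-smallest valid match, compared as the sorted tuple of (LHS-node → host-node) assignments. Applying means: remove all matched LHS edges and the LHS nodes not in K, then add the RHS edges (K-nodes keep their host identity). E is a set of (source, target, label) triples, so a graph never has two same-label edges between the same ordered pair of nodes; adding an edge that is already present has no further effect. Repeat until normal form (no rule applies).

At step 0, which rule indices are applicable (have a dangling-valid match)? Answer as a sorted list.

Answer: [R1]

Rewrite trace:
R0: no valid match — LHS pattern not found
R1: 4 valid matches — {0↦3, 1↦2}, {0↦4, 1↦2}, {0↦5, 1↦2} (+1 more)
R2: no valid match — LHS pattern not found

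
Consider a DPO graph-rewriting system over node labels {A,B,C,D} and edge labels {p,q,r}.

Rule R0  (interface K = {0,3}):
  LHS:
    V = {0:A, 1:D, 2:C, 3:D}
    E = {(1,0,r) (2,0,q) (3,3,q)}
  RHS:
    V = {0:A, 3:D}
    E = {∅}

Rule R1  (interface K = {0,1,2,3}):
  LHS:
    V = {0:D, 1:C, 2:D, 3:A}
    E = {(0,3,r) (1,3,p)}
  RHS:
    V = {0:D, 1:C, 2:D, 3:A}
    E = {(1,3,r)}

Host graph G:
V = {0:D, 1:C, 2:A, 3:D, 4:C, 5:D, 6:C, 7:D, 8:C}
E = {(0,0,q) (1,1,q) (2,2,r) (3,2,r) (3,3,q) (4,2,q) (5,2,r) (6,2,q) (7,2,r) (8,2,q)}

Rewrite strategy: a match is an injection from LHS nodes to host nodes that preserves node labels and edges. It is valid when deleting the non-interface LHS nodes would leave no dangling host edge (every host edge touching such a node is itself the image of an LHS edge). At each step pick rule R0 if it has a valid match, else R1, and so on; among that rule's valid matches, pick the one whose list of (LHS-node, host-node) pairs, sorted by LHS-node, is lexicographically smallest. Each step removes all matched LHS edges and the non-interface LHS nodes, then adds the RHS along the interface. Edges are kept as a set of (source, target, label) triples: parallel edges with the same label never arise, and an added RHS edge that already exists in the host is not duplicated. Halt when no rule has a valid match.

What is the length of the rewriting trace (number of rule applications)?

Answer: 2

Rewrite trace:
start.  V:9 E:10  edges: 0-q->0 1-q->1 2-r->2 3-r->2 3-q->3 4-q->2 5-r->2 6-q->2 7-r->2 8-q->2
1. fire R0 via {0↦2, 1↦5, 2↦4, 3↦0}  →  V:7 E:7  edges: 1-q->1 2-r->2 3-r->2 3-q->3 6-q->2 7-r->2 8-q->2
2. fire R0 via {0↦2, 1↦7, 2↦6, 3↦3}  →  V:5 E:4  edges: 1-q->1 2-r->2 3-r->2 8-q->2
final graph: no rule applies after step 2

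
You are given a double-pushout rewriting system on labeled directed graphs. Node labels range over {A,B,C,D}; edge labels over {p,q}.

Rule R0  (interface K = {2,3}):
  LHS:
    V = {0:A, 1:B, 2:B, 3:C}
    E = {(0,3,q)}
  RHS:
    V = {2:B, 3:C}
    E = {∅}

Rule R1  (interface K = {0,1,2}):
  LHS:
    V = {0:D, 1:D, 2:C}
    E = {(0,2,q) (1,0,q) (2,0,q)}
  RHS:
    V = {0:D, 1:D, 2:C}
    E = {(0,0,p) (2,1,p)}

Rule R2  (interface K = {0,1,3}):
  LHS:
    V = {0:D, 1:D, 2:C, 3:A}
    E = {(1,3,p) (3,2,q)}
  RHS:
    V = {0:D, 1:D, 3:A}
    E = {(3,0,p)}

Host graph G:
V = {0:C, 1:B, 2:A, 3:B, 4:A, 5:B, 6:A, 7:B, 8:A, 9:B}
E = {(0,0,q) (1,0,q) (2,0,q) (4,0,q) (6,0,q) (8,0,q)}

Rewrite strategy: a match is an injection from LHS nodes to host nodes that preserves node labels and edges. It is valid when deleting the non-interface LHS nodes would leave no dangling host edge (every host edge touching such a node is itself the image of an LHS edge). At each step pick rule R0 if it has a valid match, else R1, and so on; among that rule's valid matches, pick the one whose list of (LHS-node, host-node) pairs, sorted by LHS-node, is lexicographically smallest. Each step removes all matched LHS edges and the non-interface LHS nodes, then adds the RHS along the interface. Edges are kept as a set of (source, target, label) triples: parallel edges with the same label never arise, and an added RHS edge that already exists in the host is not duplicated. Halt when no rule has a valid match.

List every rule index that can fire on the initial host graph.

Answer: [R0]

Rewrite trace:
R0: 64 valid matches — {0↦2, 1↦3, 2↦1, 3↦0}, {0↦2, 1↦3, 2↦5, 3↦0}, {0↦2, 1↦3, 2↦7, 3↦0} (+61 more)
R1: no valid match — LHS pattern not found
R2: no valid match — LHS pattern not found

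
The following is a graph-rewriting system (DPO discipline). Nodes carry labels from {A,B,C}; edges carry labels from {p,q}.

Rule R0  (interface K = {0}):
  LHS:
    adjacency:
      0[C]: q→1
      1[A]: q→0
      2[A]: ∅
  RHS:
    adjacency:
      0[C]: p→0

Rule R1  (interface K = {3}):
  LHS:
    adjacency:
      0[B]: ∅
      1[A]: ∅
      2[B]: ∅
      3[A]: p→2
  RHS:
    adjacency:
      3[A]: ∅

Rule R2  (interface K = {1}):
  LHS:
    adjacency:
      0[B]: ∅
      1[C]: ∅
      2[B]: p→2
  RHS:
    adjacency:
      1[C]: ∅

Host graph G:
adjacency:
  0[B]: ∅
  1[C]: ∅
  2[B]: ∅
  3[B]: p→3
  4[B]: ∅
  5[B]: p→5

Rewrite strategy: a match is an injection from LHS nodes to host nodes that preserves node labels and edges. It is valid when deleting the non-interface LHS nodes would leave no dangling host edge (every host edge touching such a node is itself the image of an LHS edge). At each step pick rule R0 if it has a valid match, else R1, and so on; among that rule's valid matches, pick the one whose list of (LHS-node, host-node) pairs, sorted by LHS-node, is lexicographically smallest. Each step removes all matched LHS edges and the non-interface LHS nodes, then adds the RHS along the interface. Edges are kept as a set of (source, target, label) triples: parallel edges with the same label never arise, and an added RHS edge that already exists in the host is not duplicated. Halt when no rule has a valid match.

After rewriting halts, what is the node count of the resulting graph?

[0] host  ⇒  6 nodes, 2 edges  {3-p->3 5-p->5}
[1] R2 @ {0↦0, 1↦1, 2↦3}  ⇒  4 nodes, 1 edges  {5-p->5}
[2] R2 @ {0↦2, 1↦1, 2↦5}  ⇒  2 nodes, 0 edges  {∅}
halt: no rule applies after step 2
NF nodes: {1:C, 4:B}

Answer: 2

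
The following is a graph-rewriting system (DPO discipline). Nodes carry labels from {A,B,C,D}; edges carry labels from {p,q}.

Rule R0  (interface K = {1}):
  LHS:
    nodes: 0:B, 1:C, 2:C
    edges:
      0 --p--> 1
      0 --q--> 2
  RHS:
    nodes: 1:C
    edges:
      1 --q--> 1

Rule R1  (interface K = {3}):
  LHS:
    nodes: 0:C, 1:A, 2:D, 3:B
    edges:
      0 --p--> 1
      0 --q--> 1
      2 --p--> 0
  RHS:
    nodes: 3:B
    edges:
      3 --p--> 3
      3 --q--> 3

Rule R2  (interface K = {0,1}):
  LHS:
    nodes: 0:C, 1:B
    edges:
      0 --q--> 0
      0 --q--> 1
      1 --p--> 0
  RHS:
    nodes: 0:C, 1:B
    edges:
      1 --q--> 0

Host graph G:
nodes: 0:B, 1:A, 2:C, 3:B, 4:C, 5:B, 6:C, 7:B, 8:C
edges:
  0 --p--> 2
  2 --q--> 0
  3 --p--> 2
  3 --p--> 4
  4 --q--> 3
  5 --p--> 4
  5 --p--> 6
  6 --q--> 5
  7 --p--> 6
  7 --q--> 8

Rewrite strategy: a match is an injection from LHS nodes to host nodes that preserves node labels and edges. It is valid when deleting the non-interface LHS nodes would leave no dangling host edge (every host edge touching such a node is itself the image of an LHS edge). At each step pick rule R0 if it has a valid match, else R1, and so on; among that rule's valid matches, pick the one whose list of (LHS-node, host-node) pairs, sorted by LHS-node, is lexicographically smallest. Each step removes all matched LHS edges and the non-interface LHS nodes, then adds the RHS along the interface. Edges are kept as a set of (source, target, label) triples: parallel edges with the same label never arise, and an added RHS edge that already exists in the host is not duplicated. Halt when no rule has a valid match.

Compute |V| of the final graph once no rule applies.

Answer: 3

Derivation:
[0] host  ⇒  9 nodes, 10 edges  {0-p->2 2-q->0 3-p->2 3-p->4 4-q->3 5-p->4 5-p->6 6-q->5 7-p->6 7-q->8}
[1] R0 @ {0↦7, 1↦6, 2↦8}  ⇒  7 nodes, 9 edges  {0-p->2 2-q->0 3-p->2 3-p->4 4-q->3 5-p->4 5-p->6 6-q->5 6-q->6}
[2] R2 @ {0↦6, 1↦5}  ⇒  7 nodes, 7 edges  {0-p->2 2-q->0 3-p->2 3-p->4 4-q->3 5-p->4 5-q->6}
[3] R0 @ {0↦5, 1↦4, 2↦6}  ⇒  5 nodes, 6 edges  {0-p->2 2-q->0 3-p->2 3-p->4 4-q->3 4-q->4}
[4] R2 @ {0↦4, 1↦3}  ⇒  5 nodes, 4 edges  {0-p->2 2-q->0 3-p->2 3-q->4}
[5] R0 @ {0↦3, 1↦2, 2↦4}  ⇒  3 nodes, 3 edges  {0-p->2 2-q->0 2-q->2}
[6] R2 @ {0↦2, 1↦0}  ⇒  3 nodes, 1 edges  {0-q->2}
normal form: no rule applies after step 6
NF nodes: {0:B, 1:A, 2:C}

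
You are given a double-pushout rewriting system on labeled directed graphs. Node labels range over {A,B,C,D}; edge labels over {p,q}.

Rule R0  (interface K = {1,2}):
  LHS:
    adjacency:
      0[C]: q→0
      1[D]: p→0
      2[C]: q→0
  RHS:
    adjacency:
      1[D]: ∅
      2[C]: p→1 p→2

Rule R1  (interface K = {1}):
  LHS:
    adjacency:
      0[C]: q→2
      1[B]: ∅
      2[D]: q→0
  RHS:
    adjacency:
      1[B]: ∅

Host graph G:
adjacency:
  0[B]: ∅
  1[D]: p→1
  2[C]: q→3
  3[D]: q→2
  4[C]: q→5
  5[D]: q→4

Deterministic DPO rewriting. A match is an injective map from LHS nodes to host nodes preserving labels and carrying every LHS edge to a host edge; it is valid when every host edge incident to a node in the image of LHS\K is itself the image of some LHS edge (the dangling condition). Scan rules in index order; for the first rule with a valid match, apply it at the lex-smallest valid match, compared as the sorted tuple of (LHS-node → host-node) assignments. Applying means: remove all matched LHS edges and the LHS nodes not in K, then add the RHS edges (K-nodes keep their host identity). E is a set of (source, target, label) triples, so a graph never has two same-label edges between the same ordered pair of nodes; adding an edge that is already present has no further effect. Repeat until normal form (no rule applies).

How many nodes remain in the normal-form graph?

start.  V:6 E:5  edges: 1-p->1 2-q->3 3-q->2 4-q->5 5-q->4
1. fire R1 via {0↦2, 1↦0, 2↦3}  →  V:4 E:3  edges: 1-p->1 4-q->5 5-q->4
2. fire R1 via {0↦4, 1↦0, 2↦5}  →  V:2 E:1  edges: 1-p->1
normal form: no rule applies after step 2
NF nodes: {0:B, 1:D}

Answer: 2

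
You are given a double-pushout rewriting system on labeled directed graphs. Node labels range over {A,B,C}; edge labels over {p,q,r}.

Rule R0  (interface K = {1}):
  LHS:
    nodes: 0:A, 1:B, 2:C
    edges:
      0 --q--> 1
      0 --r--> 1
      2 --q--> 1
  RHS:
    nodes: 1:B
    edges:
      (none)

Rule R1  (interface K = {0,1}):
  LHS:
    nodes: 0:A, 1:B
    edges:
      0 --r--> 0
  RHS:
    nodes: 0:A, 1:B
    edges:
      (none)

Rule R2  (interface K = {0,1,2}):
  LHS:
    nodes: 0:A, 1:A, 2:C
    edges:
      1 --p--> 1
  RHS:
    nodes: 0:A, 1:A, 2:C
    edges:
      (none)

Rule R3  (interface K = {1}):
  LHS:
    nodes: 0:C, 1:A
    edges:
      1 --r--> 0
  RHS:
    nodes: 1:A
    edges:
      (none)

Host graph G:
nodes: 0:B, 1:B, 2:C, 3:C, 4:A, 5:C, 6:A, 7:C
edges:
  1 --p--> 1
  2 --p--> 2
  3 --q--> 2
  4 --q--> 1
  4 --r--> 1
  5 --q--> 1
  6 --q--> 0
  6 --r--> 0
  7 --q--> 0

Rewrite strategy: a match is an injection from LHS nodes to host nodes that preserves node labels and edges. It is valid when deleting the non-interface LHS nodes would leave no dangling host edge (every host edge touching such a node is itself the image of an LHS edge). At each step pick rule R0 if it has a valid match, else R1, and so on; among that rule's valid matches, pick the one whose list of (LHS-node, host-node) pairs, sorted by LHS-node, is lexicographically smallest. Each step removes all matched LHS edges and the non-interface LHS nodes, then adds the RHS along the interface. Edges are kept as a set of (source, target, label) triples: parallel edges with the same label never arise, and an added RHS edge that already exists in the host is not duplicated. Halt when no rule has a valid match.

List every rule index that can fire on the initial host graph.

R0: 2 valid matches — {0↦4, 1↦1, 2↦5}, {0↦6, 1↦0, 2↦7}
R1: no valid match — LHS pattern not found
R2: no valid match — LHS pattern not found
R3: no valid match — LHS pattern not found

Answer: [R0]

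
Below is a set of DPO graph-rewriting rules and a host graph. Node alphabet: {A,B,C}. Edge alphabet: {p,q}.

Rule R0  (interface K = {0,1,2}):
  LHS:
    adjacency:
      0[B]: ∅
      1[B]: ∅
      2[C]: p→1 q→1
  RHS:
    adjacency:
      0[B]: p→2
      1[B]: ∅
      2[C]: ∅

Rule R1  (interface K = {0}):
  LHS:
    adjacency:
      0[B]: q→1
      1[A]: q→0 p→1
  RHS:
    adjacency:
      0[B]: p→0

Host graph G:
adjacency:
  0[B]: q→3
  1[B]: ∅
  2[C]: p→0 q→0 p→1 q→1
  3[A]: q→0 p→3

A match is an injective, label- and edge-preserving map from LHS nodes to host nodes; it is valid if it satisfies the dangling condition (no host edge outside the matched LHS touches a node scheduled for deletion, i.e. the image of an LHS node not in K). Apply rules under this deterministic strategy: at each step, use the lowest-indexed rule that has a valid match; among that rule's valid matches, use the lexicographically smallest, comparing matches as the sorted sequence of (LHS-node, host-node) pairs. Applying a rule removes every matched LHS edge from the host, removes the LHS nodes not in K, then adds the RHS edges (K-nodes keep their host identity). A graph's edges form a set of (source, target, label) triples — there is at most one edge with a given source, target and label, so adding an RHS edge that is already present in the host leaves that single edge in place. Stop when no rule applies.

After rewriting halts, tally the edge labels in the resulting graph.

Answer: p:3

Rewrite trace:
initial: |V|=4 |E|=7  E = 0-q->3 2-p->0 2-q->0 2-p->1 2-q->1 3-q->0 3-p->3
step 1: apply R0 at {0↦0, 1↦1, 2↦2}  → |V|=4 |E|=6  E = 0-p->2 0-q->3 2-p->0 2-q->0 3-q->0 3-p->3
step 2: apply R0 at {0↦1, 1↦0, 2↦2}  → |V|=4 |E|=5  E = 0-p->2 0-q->3 1-p->2 3-q->0 3-p->3
step 3: apply R1 at {0↦0, 1↦3}  → |V|=3 |E|=3  E = 0-p->0 0-p->2 1-p->2
halt: no rule applies after step 3
NF edges: [(0, 0, 'p'), (0, 2, 'p'), (1, 2, 'p')]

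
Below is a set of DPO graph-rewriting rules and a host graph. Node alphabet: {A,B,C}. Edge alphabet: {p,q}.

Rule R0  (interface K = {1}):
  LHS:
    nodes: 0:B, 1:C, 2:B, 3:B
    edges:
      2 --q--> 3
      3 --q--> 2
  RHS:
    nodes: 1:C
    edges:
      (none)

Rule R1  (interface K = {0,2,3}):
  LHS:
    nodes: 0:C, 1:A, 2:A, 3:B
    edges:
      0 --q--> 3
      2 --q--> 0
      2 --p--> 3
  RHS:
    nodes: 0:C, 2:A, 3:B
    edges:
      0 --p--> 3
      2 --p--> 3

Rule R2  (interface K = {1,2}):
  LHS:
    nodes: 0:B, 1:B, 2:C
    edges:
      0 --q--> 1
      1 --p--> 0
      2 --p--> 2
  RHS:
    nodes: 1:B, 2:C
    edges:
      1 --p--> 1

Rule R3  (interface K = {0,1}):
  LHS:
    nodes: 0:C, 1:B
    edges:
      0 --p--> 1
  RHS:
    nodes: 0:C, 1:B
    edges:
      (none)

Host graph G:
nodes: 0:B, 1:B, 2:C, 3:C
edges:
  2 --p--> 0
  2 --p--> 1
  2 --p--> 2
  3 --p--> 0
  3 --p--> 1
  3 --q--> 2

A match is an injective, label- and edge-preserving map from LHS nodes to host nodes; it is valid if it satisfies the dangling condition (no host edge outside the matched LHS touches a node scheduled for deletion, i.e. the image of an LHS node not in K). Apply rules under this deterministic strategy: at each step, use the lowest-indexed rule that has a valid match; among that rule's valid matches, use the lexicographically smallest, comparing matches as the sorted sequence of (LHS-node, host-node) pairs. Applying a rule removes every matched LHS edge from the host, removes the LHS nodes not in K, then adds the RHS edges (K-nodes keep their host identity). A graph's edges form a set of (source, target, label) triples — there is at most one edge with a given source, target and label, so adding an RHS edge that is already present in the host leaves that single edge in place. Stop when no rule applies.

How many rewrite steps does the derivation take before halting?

Answer: 4

Steps:
initial: |V|=4 |E|=6  E = 2-p->0 2-p->1 2-p->2 3-p->0 3-p->1 3-q->2
step 1: apply R3 at {0↦2, 1↦0}  → |V|=4 |E|=5  E = 2-p->1 2-p->2 3-p->0 3-p->1 3-q->2
step 2: apply R3 at {0↦2, 1↦1}  → |V|=4 |E|=4  E = 2-p->2 3-p->0 3-p->1 3-q->2
step 3: apply R3 at {0↦3, 1↦0}  → |V|=4 |E|=3  E = 2-p->2 3-p->1 3-q->2
step 4: apply R3 at {0↦3, 1↦1}  → |V|=4 |E|=2  E = 2-p->2 3-q->2
halt: no rule applies after step 4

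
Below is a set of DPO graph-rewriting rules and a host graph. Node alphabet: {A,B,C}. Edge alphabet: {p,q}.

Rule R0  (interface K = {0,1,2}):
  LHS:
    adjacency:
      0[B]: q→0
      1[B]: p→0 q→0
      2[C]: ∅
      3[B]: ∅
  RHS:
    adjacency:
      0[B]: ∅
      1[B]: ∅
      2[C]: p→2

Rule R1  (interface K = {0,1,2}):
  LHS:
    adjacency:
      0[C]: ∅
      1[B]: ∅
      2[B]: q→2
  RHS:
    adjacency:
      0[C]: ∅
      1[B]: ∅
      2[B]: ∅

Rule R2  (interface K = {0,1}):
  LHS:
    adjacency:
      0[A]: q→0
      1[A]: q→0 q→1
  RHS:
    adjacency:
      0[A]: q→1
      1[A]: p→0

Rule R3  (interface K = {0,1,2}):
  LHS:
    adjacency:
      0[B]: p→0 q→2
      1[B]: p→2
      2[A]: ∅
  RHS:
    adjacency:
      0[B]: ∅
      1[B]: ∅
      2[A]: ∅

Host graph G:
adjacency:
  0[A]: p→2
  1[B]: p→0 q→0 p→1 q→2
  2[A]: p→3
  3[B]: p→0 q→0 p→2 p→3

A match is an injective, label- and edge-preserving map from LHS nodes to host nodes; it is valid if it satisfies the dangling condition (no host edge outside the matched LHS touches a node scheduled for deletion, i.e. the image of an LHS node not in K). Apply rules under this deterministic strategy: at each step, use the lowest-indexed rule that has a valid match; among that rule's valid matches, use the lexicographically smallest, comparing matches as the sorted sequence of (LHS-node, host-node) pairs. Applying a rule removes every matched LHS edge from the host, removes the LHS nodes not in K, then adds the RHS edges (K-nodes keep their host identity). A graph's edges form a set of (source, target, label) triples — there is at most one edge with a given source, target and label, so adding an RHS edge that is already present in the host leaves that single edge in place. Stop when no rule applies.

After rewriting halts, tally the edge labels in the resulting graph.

start.  V:4 E:10  edges: 0-p->2 1-p->0 1-q->0 1-p->1 1-q->2 2-p->3 3-p->0 3-q->0 3-p->2 3-p->3
1. fire R3 via {0↦1, 1↦3, 2↦0}  →  V:4 E:7  edges: 0-p->2 1-p->0 1-q->2 2-p->3 3-q->0 3-p->2 3-p->3
2. fire R3 via {0↦3, 1↦1, 2↦0}  →  V:4 E:4  edges: 0-p->2 1-q->2 2-p->3 3-p->2
final graph: no rule applies after step 2
NF edges: [(0, 2, 'p'), (1, 2, 'q'), (2, 3, 'p'), (3, 2, 'p')]

Answer: p:3 q:1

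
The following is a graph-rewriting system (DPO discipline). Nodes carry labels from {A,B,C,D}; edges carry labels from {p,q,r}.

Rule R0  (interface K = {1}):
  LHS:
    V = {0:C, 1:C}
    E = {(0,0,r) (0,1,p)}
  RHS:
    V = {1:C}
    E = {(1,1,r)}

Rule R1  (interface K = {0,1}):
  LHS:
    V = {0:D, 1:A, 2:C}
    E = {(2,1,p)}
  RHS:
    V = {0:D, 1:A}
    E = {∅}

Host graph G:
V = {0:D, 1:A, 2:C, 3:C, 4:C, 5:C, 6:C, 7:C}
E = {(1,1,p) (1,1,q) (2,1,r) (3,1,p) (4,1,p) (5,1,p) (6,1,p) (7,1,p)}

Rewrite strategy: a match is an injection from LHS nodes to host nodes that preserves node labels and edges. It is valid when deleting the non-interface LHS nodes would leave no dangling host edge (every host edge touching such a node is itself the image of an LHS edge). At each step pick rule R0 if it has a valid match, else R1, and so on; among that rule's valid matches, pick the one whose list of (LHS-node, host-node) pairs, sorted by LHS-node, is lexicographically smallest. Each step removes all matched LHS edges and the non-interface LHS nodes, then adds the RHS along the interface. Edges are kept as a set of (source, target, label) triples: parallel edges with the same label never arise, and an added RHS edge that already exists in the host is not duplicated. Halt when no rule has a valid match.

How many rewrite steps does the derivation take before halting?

Answer: 5

Rewrite trace:
start.  V:8 E:8  edges: 1-p->1 1-q->1 2-r->1 3-p->1 4-p->1 5-p->1 6-p->1 7-p->1
1. fire R1 via {0↦0, 1↦1, 2↦3}  →  V:7 E:7  edges: 1-p->1 1-q->1 2-r->1 4-p->1 5-p->1 6-p->1 7-p->1
2. fire R1 via {0↦0, 1↦1, 2↦4}  →  V:6 E:6  edges: 1-p->1 1-q->1 2-r->1 5-p->1 6-p->1 7-p->1
3. fire R1 via {0↦0, 1↦1, 2↦5}  →  V:5 E:5  edges: 1-p->1 1-q->1 2-r->1 6-p->1 7-p->1
4. fire R1 via {0↦0, 1↦1, 2↦6}  →  V:4 E:4  edges: 1-p->1 1-q->1 2-r->1 7-p->1
5. fire R1 via {0↦0, 1↦1, 2↦7}  →  V:3 E:3  edges: 1-p->1 1-q->1 2-r->1
final graph: no rule applies after step 5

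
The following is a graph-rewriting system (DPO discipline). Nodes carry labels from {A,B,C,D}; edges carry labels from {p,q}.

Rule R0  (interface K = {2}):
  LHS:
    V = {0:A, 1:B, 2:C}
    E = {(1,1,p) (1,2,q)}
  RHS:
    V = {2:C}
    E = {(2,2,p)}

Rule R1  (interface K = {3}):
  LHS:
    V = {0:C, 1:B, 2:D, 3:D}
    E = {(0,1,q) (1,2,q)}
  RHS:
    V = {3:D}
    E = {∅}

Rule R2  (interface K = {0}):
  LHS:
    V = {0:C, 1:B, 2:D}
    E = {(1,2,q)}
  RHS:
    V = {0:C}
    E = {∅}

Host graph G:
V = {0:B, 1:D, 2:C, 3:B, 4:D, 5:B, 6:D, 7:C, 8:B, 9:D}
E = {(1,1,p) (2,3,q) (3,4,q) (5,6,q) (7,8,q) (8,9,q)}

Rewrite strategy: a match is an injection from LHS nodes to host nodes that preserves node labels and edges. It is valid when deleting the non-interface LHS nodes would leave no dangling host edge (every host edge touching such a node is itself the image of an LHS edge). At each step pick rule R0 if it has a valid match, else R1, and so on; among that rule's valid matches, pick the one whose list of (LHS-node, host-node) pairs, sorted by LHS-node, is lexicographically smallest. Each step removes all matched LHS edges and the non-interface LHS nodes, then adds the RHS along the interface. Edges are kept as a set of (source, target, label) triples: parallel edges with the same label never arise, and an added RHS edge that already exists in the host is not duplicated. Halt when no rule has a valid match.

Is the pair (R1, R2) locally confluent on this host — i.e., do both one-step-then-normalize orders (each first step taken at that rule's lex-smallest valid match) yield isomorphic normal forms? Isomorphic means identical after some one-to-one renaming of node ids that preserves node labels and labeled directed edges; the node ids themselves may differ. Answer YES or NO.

branch R1-first: apply at {0↦2, 1↦3, 2↦4, 3↦1} → |E|=4, then 1 more step(s) → NF |V|=4 |E|=2 V={0:B, 1:D, 5:B, 6:D} E=1-p->1 5-q->6
branch R2-first: apply at {0↦2, 1↦5, 2↦6} → |E|=5, then 2 more step(s) → NF |V|=2 |E|=1 V={0:B, 1:D} E=1-p->1
graphs not isomorphic

Answer: NO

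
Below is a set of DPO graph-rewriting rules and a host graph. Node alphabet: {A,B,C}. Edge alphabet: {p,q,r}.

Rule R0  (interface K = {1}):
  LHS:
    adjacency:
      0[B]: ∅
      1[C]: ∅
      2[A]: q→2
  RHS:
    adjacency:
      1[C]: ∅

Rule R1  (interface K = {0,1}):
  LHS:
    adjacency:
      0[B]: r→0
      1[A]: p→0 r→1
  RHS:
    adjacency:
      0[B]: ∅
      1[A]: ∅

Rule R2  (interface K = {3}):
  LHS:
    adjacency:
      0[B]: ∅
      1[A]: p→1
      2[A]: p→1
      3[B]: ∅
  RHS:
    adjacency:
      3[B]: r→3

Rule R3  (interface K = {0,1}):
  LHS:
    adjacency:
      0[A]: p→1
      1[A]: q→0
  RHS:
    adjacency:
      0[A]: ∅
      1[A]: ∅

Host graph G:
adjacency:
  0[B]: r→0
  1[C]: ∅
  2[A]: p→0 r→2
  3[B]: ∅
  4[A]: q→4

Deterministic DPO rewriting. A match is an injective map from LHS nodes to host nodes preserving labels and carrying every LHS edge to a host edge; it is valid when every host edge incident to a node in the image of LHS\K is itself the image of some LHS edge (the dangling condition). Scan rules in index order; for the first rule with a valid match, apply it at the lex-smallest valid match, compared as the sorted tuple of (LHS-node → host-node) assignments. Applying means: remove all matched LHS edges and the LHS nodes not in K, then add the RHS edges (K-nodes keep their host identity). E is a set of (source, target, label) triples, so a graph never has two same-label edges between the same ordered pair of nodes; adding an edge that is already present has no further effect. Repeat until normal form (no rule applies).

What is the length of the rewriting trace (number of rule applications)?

initial: |V|=5 |E|=4  E = 0-r->0 2-p->0 2-r->2 4-q->4
step 1: apply R0 at {0↦3, 1↦1, 2↦4}  → |V|=3 |E|=3  E = 0-r->0 2-p->0 2-r->2
step 2: apply R1 at {0↦0, 1↦2}  → |V|=3 |E|=0  E = ∅
halt: no rule applies after step 2

Answer: 2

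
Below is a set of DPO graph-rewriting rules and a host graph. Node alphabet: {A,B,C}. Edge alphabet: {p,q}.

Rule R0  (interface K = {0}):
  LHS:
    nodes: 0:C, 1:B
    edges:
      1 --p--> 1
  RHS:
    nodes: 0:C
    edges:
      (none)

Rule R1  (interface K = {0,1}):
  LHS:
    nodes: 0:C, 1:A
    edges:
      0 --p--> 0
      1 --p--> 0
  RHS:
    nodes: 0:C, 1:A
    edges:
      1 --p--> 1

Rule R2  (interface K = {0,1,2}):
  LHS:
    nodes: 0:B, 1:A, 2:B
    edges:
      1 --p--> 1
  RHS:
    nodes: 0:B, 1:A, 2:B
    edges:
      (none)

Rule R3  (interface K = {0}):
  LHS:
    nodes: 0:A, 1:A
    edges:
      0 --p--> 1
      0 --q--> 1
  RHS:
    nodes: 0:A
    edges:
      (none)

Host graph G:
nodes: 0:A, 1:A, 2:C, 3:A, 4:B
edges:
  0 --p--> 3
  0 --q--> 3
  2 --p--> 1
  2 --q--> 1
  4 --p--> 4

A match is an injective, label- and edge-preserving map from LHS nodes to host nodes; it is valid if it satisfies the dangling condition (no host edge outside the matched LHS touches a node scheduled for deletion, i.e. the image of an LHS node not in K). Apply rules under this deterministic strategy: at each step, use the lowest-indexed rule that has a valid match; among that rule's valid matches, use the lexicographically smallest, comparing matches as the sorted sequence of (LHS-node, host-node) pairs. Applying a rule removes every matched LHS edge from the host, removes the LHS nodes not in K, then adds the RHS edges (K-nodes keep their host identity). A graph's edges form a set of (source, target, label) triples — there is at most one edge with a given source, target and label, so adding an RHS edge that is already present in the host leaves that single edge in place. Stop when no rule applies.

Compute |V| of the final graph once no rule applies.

initial: |V|=5 |E|=5  E = 0-p->3 0-q->3 2-p->1 2-q->1 4-p->4
step 1: apply R0 at {0↦2, 1↦4}  → |V|=4 |E|=4  E = 0-p->3 0-q->3 2-p->1 2-q->1
step 2: apply R3 at {0↦0, 1↦3}  → |V|=3 |E|=2  E = 2-p->1 2-q->1
halt: no rule applies after step 2
NF nodes: {0:A, 1:A, 2:C}

Answer: 3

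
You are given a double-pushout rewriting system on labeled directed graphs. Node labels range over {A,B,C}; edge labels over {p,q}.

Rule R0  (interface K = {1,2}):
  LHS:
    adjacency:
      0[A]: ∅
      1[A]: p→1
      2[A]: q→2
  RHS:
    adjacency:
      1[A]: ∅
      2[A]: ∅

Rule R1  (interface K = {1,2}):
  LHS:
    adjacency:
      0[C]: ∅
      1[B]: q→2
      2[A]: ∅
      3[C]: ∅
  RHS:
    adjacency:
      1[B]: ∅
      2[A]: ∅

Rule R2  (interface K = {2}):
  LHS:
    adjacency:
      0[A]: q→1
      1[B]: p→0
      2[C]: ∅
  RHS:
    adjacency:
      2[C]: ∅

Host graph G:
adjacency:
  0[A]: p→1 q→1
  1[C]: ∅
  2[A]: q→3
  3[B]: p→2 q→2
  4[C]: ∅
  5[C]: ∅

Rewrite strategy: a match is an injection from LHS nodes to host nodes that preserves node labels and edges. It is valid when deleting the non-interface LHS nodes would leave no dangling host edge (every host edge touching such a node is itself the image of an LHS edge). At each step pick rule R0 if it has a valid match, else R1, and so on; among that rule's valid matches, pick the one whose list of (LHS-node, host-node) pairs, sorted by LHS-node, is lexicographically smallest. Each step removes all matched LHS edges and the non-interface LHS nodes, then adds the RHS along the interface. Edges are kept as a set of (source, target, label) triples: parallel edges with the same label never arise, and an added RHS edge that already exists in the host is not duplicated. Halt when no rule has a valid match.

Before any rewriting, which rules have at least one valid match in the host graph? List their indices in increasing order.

R0: no valid match — LHS pattern not found
R1: 2 valid matches — {0↦4, 1↦3, 2↦2, 3↦5}, {0↦5, 1↦3, 2↦2, 3↦4}
R2: no valid match — 3 raw matches, all fail dangling condition

Answer: [R1]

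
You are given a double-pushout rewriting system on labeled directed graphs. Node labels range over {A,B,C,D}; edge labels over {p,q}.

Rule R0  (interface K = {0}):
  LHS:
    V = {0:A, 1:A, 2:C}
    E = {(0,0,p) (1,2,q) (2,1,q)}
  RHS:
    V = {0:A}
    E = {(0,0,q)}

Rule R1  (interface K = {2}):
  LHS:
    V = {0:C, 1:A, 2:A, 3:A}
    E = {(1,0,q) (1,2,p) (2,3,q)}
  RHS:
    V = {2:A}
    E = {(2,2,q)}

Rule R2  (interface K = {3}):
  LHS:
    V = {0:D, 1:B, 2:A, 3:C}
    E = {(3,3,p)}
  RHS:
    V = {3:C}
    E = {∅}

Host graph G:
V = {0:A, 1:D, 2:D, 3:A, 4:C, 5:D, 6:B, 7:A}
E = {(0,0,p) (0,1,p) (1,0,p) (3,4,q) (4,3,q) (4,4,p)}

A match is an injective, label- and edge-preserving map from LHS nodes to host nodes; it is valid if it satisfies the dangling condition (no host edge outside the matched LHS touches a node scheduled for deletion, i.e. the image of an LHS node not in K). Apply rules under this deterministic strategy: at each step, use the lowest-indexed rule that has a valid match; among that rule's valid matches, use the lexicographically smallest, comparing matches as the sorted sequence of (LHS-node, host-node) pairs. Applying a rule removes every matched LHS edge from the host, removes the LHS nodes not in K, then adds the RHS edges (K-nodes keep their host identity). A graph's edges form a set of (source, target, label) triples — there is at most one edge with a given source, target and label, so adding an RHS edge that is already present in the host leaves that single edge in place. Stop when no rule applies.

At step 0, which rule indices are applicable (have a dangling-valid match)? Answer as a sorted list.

Answer: [R2]

Rewrite trace:
R0: no valid match — 1 raw match, all fail dangling condition
R1: no valid match — LHS pattern not found
R2: 2 valid matches — {0↦2, 1↦6, 2↦7, 3↦4}, {0↦5, 1↦6, 2↦7, 3↦4}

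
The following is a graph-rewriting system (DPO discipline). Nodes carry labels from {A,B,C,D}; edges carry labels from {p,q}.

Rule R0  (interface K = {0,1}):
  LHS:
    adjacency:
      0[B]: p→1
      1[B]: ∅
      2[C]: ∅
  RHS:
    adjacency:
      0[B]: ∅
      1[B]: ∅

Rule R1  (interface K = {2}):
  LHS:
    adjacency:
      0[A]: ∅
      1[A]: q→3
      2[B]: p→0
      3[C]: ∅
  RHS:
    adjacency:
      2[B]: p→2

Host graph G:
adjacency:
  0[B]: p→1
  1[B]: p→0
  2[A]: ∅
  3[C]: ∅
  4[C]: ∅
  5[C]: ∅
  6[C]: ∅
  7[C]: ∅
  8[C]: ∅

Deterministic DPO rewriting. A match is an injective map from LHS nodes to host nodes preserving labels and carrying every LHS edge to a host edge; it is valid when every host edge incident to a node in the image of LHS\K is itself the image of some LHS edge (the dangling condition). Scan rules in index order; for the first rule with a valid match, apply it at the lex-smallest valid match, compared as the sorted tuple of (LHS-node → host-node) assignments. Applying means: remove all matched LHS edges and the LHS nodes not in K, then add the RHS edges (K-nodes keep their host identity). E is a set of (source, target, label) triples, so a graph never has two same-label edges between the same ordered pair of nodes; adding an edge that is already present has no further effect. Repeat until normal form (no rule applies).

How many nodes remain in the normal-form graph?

Answer: 7

Rewrite trace:
start.  V:9 E:2  edges: 0-p->1 1-p->0
1. fire R0 via {0↦0, 1↦1, 2↦3}  →  V:8 E:1  edges: 1-p->0
2. fire R0 via {0↦1, 1↦0, 2↦4}  →  V:7 E:0  edges: ∅
final graph: no rule applies after step 2
NF nodes: {0:B, 1:B, 2:A, 5:C, 6:C, 7:C, 8:C}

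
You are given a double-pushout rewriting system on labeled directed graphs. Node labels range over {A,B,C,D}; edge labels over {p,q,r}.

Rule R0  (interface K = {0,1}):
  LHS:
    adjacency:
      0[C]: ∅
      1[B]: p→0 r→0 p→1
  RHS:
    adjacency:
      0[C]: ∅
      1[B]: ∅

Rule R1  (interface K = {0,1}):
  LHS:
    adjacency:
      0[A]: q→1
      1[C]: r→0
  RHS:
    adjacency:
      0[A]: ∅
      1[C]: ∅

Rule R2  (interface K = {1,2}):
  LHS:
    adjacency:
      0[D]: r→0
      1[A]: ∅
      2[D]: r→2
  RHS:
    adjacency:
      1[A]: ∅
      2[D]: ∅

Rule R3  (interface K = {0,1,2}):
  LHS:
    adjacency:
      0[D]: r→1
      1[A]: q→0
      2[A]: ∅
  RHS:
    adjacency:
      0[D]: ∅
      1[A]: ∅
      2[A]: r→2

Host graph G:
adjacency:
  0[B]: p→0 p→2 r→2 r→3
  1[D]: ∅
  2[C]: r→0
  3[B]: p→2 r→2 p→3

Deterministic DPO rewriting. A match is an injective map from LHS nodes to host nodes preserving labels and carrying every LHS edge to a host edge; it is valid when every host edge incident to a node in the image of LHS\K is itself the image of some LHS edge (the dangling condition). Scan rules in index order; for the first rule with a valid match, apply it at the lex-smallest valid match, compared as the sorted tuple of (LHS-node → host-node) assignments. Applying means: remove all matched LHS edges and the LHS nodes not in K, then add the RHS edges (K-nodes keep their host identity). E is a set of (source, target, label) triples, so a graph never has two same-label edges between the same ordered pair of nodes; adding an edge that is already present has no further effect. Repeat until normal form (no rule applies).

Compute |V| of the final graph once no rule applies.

Answer: 4

Derivation:
[0] host  ⇒  4 nodes, 8 edges  {0-p->0 0-p->2 0-r->2 0-r->3 2-r->0 3-p->2 3-r->2 3-p->3}
[1] R0 @ {0↦2, 1↦0}  ⇒  4 nodes, 5 edges  {0-r->3 2-r->0 3-p->2 3-r->2 3-p->3}
[2] R0 @ {0↦2, 1↦3}  ⇒  4 nodes, 2 edges  {0-r->3 2-r->0}
halt: no rule applies after step 2
NF nodes: {0:B, 1:D, 2:C, 3:B}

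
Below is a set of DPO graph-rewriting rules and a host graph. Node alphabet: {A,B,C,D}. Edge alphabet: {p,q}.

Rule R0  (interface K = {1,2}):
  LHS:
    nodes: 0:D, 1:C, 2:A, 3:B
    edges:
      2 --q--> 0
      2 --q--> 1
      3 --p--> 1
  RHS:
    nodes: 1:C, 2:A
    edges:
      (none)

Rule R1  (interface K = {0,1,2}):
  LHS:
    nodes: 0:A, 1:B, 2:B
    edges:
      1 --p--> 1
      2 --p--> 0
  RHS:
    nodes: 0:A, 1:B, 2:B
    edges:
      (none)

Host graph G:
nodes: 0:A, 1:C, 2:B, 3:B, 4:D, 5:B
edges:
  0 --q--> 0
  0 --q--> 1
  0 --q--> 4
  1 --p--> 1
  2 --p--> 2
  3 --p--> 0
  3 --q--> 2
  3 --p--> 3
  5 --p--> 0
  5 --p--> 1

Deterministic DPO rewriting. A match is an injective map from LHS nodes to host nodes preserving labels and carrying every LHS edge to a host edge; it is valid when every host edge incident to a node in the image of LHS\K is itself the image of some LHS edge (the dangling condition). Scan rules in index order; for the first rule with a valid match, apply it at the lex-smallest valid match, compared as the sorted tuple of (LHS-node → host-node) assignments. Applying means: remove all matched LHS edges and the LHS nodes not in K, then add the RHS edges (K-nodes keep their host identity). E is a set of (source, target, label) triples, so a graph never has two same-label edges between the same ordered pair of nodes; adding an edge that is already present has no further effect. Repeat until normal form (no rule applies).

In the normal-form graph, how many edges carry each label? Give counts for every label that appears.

[0] host  ⇒  6 nodes, 10 edges  {0-q->0 0-q->1 0-q->4 1-p->1 2-p->2 3-p->0 3-q->2 3-p->3 5-p->0 5-p->1}
[1] R1 @ {0↦0, 1↦2, 2↦3}  ⇒  6 nodes, 8 edges  {0-q->0 0-q->1 0-q->4 1-p->1 3-q->2 3-p->3 5-p->0 5-p->1}
[2] R1 @ {0↦0, 1↦3, 2↦5}  ⇒  6 nodes, 6 edges  {0-q->0 0-q->1 0-q->4 1-p->1 3-q->2 5-p->1}
[3] R0 @ {0↦4, 1↦1, 2↦0, 3↦5}  ⇒  4 nodes, 3 edges  {0-q->0 1-p->1 3-q->2}
halt: no rule applies after step 3
NF edges: [(0, 0, 'q'), (1, 1, 'p'), (3, 2, 'q')]

Answer: p:1 q:2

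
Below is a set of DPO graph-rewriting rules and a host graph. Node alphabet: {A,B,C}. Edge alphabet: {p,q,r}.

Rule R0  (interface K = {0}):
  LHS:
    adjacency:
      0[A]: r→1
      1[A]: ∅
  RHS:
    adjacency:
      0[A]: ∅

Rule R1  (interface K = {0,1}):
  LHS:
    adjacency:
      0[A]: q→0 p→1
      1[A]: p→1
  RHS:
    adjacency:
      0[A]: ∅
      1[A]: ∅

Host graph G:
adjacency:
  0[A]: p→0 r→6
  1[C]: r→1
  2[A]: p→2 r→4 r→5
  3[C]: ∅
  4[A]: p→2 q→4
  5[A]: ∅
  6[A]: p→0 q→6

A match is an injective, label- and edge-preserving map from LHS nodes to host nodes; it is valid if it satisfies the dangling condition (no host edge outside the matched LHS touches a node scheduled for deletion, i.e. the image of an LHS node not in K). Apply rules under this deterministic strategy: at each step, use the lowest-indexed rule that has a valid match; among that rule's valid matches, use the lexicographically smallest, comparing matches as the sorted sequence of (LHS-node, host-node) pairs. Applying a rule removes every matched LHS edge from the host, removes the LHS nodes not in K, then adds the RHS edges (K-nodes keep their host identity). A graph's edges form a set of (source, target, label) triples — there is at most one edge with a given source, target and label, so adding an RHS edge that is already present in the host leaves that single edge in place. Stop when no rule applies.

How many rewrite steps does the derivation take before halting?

Answer: 5

Steps:
start.  V:7 E:10  edges: 0-p->0 0-r->6 1-r->1 2-p->2 2-r->4 2-r->5 4-p->2 4-q->4 6-p->0 6-q->6
1. fire R0 via {0↦2, 1↦5}  →  V:6 E:9  edges: 0-p->0 0-r->6 1-r->1 2-p->2 2-r->4 4-p->2 4-q->4 6-p->0 6-q->6
2. fire R1 via {0↦4, 1↦2}  →  V:6 E:6  edges: 0-p->0 0-r->6 1-r->1 2-r->4 6-p->0 6-q->6
3. fire R0 via {0↦2, 1↦4}  →  V:5 E:5  edges: 0-p->0 0-r->6 1-r->1 6-p->0 6-q->6
4. fire R1 via {0↦6, 1↦0}  →  V:5 E:2  edges: 0-r->6 1-r->1
5. fire R0 via {0↦0, 1↦6}  →  V:4 E:1  edges: 1-r->1
normal form: no rule applies after step 5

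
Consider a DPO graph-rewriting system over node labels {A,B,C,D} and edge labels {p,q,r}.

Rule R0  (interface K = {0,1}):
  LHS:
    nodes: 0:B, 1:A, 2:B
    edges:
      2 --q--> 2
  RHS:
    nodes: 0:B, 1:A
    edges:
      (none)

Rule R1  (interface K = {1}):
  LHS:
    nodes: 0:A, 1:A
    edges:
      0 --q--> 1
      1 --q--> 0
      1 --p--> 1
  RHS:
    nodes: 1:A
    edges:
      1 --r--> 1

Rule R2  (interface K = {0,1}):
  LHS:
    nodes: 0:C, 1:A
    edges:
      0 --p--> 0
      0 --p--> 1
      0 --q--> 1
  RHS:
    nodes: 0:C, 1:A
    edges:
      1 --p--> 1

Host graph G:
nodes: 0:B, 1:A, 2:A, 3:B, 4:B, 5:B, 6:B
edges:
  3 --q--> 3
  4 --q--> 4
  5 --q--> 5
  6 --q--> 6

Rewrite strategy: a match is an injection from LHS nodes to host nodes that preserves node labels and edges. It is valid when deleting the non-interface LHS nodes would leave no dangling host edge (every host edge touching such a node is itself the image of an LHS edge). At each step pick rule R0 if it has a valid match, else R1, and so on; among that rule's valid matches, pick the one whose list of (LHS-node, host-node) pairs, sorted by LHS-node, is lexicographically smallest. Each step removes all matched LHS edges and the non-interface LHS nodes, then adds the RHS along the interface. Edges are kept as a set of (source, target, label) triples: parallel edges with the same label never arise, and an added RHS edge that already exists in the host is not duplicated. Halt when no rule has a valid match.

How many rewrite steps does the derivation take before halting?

Answer: 4

Steps:
initial: |V|=7 |E|=4  E = 3-q->3 4-q->4 5-q->5 6-q->6
step 1: apply R0 at {0↦0, 1↦1, 2↦3}  → |V|=6 |E|=3  E = 4-q->4 5-q->5 6-q->6
step 2: apply R0 at {0↦0, 1↦1, 2↦4}  → |V|=5 |E|=2  E = 5-q->5 6-q->6
step 3: apply R0 at {0↦0, 1↦1, 2↦5}  → |V|=4 |E|=1  E = 6-q->6
step 4: apply R0 at {0↦0, 1↦1, 2↦6}  → |V|=3 |E|=0  E = ∅
final graph: no rule applies after step 4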